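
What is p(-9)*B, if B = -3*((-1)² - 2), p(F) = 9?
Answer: 27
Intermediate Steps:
B = 3 (B = -3*(1 - 2) = -3*(-1) = 3)
p(-9)*B = 9*3 = 27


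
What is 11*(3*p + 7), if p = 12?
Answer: 473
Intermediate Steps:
11*(3*p + 7) = 11*(3*12 + 7) = 11*(36 + 7) = 11*43 = 473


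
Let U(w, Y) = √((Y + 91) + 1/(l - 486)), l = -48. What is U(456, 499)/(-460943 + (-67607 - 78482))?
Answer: -√168241506/324155088 ≈ -4.0014e-5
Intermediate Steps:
U(w, Y) = √(48593/534 + Y) (U(w, Y) = √((Y + 91) + 1/(-48 - 486)) = √((91 + Y) + 1/(-534)) = √((91 + Y) - 1/534) = √(48593/534 + Y))
U(456, 499)/(-460943 + (-67607 - 78482)) = (√(25948662 + 285156*499)/534)/(-460943 + (-67607 - 78482)) = (√(25948662 + 142292844)/534)/(-460943 - 146089) = (√168241506/534)/(-607032) = (√168241506/534)*(-1/607032) = -√168241506/324155088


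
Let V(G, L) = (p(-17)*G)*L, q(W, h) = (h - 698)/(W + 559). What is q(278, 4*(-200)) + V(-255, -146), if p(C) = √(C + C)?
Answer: -1498/837 + 37230*I*√34 ≈ -1.7897 + 2.1709e+5*I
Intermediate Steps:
p(C) = √2*√C (p(C) = √(2*C) = √2*√C)
q(W, h) = (-698 + h)/(559 + W)
V(G, L) = I*G*L*√34 (V(G, L) = ((√2*√(-17))*G)*L = ((√2*(I*√17))*G)*L = ((I*√34)*G)*L = (I*G*√34)*L = I*G*L*√34)
q(278, 4*(-200)) + V(-255, -146) = (-698 + 4*(-200))/(559 + 278) + I*(-255)*(-146)*√34 = (-698 - 800)/837 + 37230*I*√34 = (1/837)*(-1498) + 37230*I*√34 = -1498/837 + 37230*I*√34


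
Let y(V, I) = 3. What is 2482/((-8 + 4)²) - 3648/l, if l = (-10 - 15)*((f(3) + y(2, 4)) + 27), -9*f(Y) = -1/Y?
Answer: 25949243/162200 ≈ 159.98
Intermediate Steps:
f(Y) = 1/(9*Y) (f(Y) = -(-1)/(9*Y) = 1/(9*Y))
l = -20275/27 (l = (-10 - 15)*(((⅑)/3 + 3) + 27) = -25*(((⅑)*(⅓) + 3) + 27) = -25*((1/27 + 3) + 27) = -25*(82/27 + 27) = -25*811/27 = -20275/27 ≈ -750.93)
2482/((-8 + 4)²) - 3648/l = 2482/((-8 + 4)²) - 3648/(-20275/27) = 2482/((-4)²) - 3648*(-27/20275) = 2482/16 + 98496/20275 = 2482*(1/16) + 98496/20275 = 1241/8 + 98496/20275 = 25949243/162200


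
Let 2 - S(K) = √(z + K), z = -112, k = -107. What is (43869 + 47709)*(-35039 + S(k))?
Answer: -3208618386 - 91578*I*√219 ≈ -3.2086e+9 - 1.3552e+6*I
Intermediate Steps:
S(K) = 2 - √(-112 + K)
(43869 + 47709)*(-35039 + S(k)) = (43869 + 47709)*(-35039 + (2 - √(-112 - 107))) = 91578*(-35039 + (2 - √(-219))) = 91578*(-35039 + (2 - I*√219)) = 91578*(-35037 - I*√219) = -3208618386 - 91578*I*√219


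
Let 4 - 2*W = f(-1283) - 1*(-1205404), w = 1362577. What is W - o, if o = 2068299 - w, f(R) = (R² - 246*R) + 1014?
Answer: -4579565/2 ≈ -2.2898e+6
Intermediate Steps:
f(R) = 1014 + R² - 246*R
W = -3168121/2 (W = 2 - ((1014 + (-1283)² - 246*(-1283)) - 1*(-1205404))/2 = 2 - ((1014 + 1646089 + 315618) + 1205404)/2 = 2 - (1962721 + 1205404)/2 = 2 - ½*3168125 = 2 - 3168125/2 = -3168121/2 ≈ -1.5841e+6)
o = 705722 (o = 2068299 - 1*1362577 = 2068299 - 1362577 = 705722)
W - o = -3168121/2 - 1*705722 = -3168121/2 - 705722 = -4579565/2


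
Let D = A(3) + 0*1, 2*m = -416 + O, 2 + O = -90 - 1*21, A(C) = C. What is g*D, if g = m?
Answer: -1587/2 ≈ -793.50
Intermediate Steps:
O = -113 (O = -2 + (-90 - 1*21) = -2 + (-90 - 21) = -2 - 111 = -113)
m = -529/2 (m = (-416 - 113)/2 = (½)*(-529) = -529/2 ≈ -264.50)
D = 3 (D = 3 + 0*1 = 3 + 0 = 3)
g = -529/2 ≈ -264.50
g*D = -529/2*3 = -1587/2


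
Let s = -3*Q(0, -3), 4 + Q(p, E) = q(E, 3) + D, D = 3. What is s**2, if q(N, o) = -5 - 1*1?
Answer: 441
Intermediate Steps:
q(N, o) = -6 (q(N, o) = -5 - 1 = -6)
Q(p, E) = -7 (Q(p, E) = -4 + (-6 + 3) = -4 - 3 = -7)
s = 21 (s = -3*(-7) = 21)
s**2 = 21**2 = 441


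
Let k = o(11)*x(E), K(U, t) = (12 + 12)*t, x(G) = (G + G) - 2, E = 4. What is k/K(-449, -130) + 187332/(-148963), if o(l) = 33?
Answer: -102328419/77460760 ≈ -1.3210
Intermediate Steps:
x(G) = -2 + 2*G (x(G) = 2*G - 2 = -2 + 2*G)
K(U, t) = 24*t
k = 198 (k = 33*(-2 + 2*4) = 33*(-2 + 8) = 33*6 = 198)
k/K(-449, -130) + 187332/(-148963) = 198/((24*(-130))) + 187332/(-148963) = 198/(-3120) + 187332*(-1/148963) = 198*(-1/3120) - 187332/148963 = -33/520 - 187332/148963 = -102328419/77460760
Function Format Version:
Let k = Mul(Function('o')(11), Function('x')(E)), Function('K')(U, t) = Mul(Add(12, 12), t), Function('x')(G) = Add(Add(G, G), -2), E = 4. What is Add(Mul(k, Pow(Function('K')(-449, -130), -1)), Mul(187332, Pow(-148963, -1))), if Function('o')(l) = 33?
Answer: Rational(-102328419, 77460760) ≈ -1.3210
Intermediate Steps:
Function('x')(G) = Add(-2, Mul(2, G)) (Function('x')(G) = Add(Mul(2, G), -2) = Add(-2, Mul(2, G)))
Function('K')(U, t) = Mul(24, t)
k = 198 (k = Mul(33, Add(-2, Mul(2, 4))) = Mul(33, Add(-2, 8)) = Mul(33, 6) = 198)
Add(Mul(k, Pow(Function('K')(-449, -130), -1)), Mul(187332, Pow(-148963, -1))) = Add(Mul(198, Pow(Mul(24, -130), -1)), Mul(187332, Pow(-148963, -1))) = Add(Mul(198, Pow(-3120, -1)), Mul(187332, Rational(-1, 148963))) = Add(Mul(198, Rational(-1, 3120)), Rational(-187332, 148963)) = Add(Rational(-33, 520), Rational(-187332, 148963)) = Rational(-102328419, 77460760)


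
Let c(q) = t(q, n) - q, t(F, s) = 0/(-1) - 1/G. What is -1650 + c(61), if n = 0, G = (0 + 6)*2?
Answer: -20533/12 ≈ -1711.1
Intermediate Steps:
G = 12 (G = 6*2 = 12)
t(F, s) = -1/12 (t(F, s) = 0/(-1) - 1/12 = 0*(-1) - 1*1/12 = 0 - 1/12 = -1/12)
c(q) = -1/12 - q
-1650 + c(61) = -1650 + (-1/12 - 1*61) = -1650 + (-1/12 - 61) = -1650 - 733/12 = -20533/12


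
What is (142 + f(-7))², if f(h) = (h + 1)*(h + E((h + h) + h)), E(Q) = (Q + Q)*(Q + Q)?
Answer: 108160000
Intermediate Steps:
E(Q) = 4*Q² (E(Q) = (2*Q)*(2*Q) = 4*Q²)
f(h) = (1 + h)*(h + 36*h²) (f(h) = (h + 1)*(h + 4*((h + h) + h)²) = (1 + h)*(h + 4*(2*h + h)²) = (1 + h)*(h + 4*(3*h)²) = (1 + h)*(h + 4*(9*h²)) = (1 + h)*(h + 36*h²))
(142 + f(-7))² = (142 - 7*(1 + 36*(-7)² + 37*(-7)))² = (142 - 7*(1 + 36*49 - 259))² = (142 - 7*(1 + 1764 - 259))² = (142 - 7*1506)² = (142 - 10542)² = (-10400)² = 108160000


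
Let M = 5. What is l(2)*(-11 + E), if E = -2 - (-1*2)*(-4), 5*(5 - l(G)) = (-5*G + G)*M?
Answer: -273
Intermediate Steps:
l(G) = 5 + 4*G (l(G) = 5 - (-5*G + G)*5/5 = 5 - (-4*G)*5/5 = 5 - (-4)*G = 5 + 4*G)
E = -10 (E = -2 - (-2)*(-4) = -2 - 1*8 = -2 - 8 = -10)
l(2)*(-11 + E) = (5 + 4*2)*(-11 - 10) = (5 + 8)*(-21) = 13*(-21) = -273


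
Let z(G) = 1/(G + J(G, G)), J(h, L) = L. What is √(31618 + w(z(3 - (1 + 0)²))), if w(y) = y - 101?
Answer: √126069/2 ≈ 177.53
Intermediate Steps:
z(G) = 1/(2*G) (z(G) = 1/(G + G) = 1/(2*G))
w(y) = -101 + y
√(31618 + w(z(3 - (1 + 0)²))) = √(31618 + (-101 + 1/(2*(3 - (1 + 0)²)))) = √(31618 + (-101 + 1/(2*(3 - 1*1²)))) = √(31618 + (-101 + 1/(2*(3 - 1*1)))) = √(31618 + (-101 + 1/(2*(3 - 1)))) = √(31618 + (-101 + (½)/2)) = √(31618 + (-101 + (½)*(½))) = √(31618 + (-101 + ¼)) = √(31618 - 403/4) = √(126069/4) = √126069/2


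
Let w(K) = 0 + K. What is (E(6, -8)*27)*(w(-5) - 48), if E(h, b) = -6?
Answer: 8586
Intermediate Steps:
w(K) = K
(E(6, -8)*27)*(w(-5) - 48) = (-6*27)*(-5 - 48) = -162*(-53) = 8586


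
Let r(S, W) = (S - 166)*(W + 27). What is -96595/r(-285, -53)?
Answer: -96595/11726 ≈ -8.2377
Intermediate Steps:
r(S, W) = (-166 + S)*(27 + W)
-96595/r(-285, -53) = -96595/(-4482 - 166*(-53) + 27*(-285) - 285*(-53)) = -96595/(-4482 + 8798 - 7695 + 15105) = -96595/11726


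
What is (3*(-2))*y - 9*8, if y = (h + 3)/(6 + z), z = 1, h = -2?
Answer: -510/7 ≈ -72.857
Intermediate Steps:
y = 1/7 (y = (-2 + 3)/(6 + 1) = 1/7 ≈ 0.14286)
(3*(-2))*y - 9*8 = (3*(-2))*(1/7) - 9*8 = -6*1/7 - 72 = -6/7 - 72 = -510/7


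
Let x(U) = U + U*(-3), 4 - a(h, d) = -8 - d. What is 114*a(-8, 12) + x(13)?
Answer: 2710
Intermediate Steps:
a(h, d) = 12 + d (a(h, d) = 4 - (-8 - d) = 4 + (8 + d) = 12 + d)
x(U) = -2*U (x(U) = U - 3*U = -2*U)
114*a(-8, 12) + x(13) = 114*(12 + 12) - 2*13 = 114*24 - 26 = 2736 - 26 = 2710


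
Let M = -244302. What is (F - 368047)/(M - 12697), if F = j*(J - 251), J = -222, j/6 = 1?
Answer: 370885/256999 ≈ 1.4431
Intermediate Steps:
j = 6 (j = 6*1 = 6)
F = -2838 (F = 6*(-222 - 251) = 6*(-473) = -2838)
(F - 368047)/(M - 12697) = (-2838 - 368047)/(-244302 - 12697) = -370885/(-256999) = -370885*(-1/256999) = 370885/256999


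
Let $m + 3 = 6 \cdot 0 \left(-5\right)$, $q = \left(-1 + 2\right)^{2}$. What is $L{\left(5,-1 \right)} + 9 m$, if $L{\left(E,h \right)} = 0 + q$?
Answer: $-26$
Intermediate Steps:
$q = 1$ ($q = 1^{2} = 1$)
$L{\left(E,h \right)} = 1$ ($L{\left(E,h \right)} = 0 + 1 = 1$)
$m = -3$ ($m = -3 + 6 \cdot 0 \left(-5\right) = -3 + 0 \left(-5\right) = -3 + 0 = -3$)
$L{\left(5,-1 \right)} + 9 m = 1 + 9 \left(-3\right) = 1 - 27 = -26$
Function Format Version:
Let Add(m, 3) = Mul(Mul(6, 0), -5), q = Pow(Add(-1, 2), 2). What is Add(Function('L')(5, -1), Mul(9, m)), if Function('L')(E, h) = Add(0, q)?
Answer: -26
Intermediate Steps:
q = 1 (q = Pow(1, 2) = 1)
Function('L')(E, h) = 1 (Function('L')(E, h) = Add(0, 1) = 1)
m = -3 (m = Add(-3, Mul(Mul(6, 0), -5)) = Add(-3, Mul(0, -5)) = Add(-3, 0) = -3)
Add(Function('L')(5, -1), Mul(9, m)) = Add(1, Mul(9, -3)) = Add(1, -27) = -26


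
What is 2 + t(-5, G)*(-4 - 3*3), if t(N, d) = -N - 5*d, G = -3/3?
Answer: -128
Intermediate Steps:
G = -1 (G = -3*⅓ = -1)
2 + t(-5, G)*(-4 - 3*3) = 2 + (-1*(-5) - 5*(-1))*(-4 - 3*3) = 2 + (5 + 5)*(-4 - 9) = 2 + 10*(-13) = 2 - 130 = -128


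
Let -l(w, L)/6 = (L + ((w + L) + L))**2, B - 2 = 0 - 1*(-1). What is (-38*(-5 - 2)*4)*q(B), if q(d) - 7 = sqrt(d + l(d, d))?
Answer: 7448 + 1064*I*sqrt(861) ≈ 7448.0 + 31221.0*I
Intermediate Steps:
B = 3 (B = 2 + (0 - 1*(-1)) = 2 + (0 + 1) = 2 + 1 = 3)
l(w, L) = -6*(w + 3*L)**2 (l(w, L) = -6*(L + ((w + L) + L))**2 = -6*(L + ((L + w) + L))**2 = -6*(L + (w + 2*L))**2 = -6*(w + 3*L)**2)
q(d) = 7 + sqrt(d - 96*d**2) (q(d) = 7 + sqrt(d - 6*(d + 3*d)**2) = 7 + sqrt(d - 6*16*d**2) = 7 + sqrt(d - 96*d**2))
(-38*(-5 - 2)*4)*q(B) = (-38*(-5 - 2)*4)*(7 + sqrt(3*(1 - 96*3))) = (-(-266)*4)*(7 + sqrt(3*(1 - 288))) = (-38*(-28))*(7 + sqrt(3*(-287))) = 1064*(7 + sqrt(-861)) = 1064*(7 + I*sqrt(861)) = 7448 + 1064*I*sqrt(861)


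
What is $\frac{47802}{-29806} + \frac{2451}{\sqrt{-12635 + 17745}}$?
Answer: $- \frac{23901}{14903} + \frac{2451 \sqrt{5110}}{5110} \approx 32.683$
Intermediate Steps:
$\frac{47802}{-29806} + \frac{2451}{\sqrt{-12635 + 17745}} = 47802 \left(- \frac{1}{29806}\right) + \frac{2451}{\sqrt{5110}} = - \frac{23901}{14903} + 2451 \frac{\sqrt{5110}}{5110} = - \frac{23901}{14903} + \frac{2451 \sqrt{5110}}{5110}$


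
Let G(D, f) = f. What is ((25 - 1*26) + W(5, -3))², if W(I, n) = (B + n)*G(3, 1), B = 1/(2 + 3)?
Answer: 361/25 ≈ 14.440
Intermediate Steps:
B = ⅕ (B = 1/5 = ⅕ ≈ 0.20000)
W(I, n) = ⅕ + n (W(I, n) = (⅕ + n)*1 = ⅕ + n)
((25 - 1*26) + W(5, -3))² = ((25 - 1*26) + (⅕ - 3))² = ((25 - 26) - 14/5)² = (-1 - 14/5)² = (-19/5)² = 361/25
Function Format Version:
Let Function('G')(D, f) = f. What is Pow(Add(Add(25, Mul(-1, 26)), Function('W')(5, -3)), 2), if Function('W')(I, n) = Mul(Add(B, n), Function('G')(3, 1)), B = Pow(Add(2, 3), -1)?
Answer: Rational(361, 25) ≈ 14.440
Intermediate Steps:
B = Rational(1, 5) (B = Pow(5, -1) = Rational(1, 5) ≈ 0.20000)
Function('W')(I, n) = Add(Rational(1, 5), n) (Function('W')(I, n) = Mul(Add(Rational(1, 5), n), 1) = Add(Rational(1, 5), n))
Pow(Add(Add(25, Mul(-1, 26)), Function('W')(5, -3)), 2) = Pow(Add(Add(25, Mul(-1, 26)), Add(Rational(1, 5), -3)), 2) = Pow(Add(Add(25, -26), Rational(-14, 5)), 2) = Pow(Add(-1, Rational(-14, 5)), 2) = Pow(Rational(-19, 5), 2) = Rational(361, 25)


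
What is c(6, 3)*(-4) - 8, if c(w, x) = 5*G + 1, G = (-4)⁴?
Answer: -5132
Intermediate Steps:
G = 256
c(w, x) = 1281 (c(w, x) = 5*256 + 1 = 1280 + 1 = 1281)
c(6, 3)*(-4) - 8 = 1281*(-4) - 8 = -5124 - 8 = -5132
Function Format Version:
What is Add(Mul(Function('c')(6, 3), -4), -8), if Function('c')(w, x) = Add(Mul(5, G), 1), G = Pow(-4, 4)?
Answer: -5132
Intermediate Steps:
G = 256
Function('c')(w, x) = 1281 (Function('c')(w, x) = Add(Mul(5, 256), 1) = Add(1280, 1) = 1281)
Add(Mul(Function('c')(6, 3), -4), -8) = Add(Mul(1281, -4), -8) = Add(-5124, -8) = -5132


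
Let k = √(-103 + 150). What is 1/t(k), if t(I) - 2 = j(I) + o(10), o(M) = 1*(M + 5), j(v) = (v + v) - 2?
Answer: 15/37 - 2*√47/37 ≈ 0.034829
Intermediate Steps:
j(v) = -2 + 2*v (j(v) = 2*v - 2 = -2 + 2*v)
k = √47 ≈ 6.8557
o(M) = 5 + M (o(M) = 1*(5 + M) = 5 + M)
t(I) = 15 + 2*I (t(I) = 2 + ((-2 + 2*I) + (5 + 10)) = 2 + ((-2 + 2*I) + 15) = 2 + (13 + 2*I) = 15 + 2*I)
1/t(k) = 1/(15 + 2*√47)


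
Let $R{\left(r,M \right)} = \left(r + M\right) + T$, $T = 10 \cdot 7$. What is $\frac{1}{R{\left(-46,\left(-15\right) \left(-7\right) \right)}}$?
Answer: $\frac{1}{129} \approx 0.0077519$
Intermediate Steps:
$T = 70$
$R{\left(r,M \right)} = 70 + M + r$ ($R{\left(r,M \right)} = \left(r + M\right) + 70 = \left(M + r\right) + 70 = 70 + M + r$)
$\frac{1}{R{\left(-46,\left(-15\right) \left(-7\right) \right)}} = \frac{1}{70 - -105 - 46} = \frac{1}{70 + 105 - 46} = \frac{1}{129}$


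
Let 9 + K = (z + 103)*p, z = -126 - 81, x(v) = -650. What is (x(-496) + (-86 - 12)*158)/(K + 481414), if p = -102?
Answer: -16134/492013 ≈ -0.032792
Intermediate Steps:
z = -207
K = 10599 (K = -9 + (-207 + 103)*(-102) = -9 - 104*(-102) = -9 + 10608 = 10599)
(x(-496) + (-86 - 12)*158)/(K + 481414) = (-650 + (-86 - 12)*158)/(10599 + 481414) = (-650 - 98*158)/492013 = (-650 - 15484)*(1/492013) = -16134*1/492013 = -16134/492013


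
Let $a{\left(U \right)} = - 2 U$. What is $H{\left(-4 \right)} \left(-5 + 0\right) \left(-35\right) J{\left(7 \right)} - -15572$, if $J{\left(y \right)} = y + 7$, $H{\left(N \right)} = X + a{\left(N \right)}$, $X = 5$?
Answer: $47422$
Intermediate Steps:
$H{\left(N \right)} = 5 - 2 N$
$J{\left(y \right)} = 7 + y$
$H{\left(-4 \right)} \left(-5 + 0\right) \left(-35\right) J{\left(7 \right)} - -15572 = \left(5 - -8\right) \left(-5 + 0\right) \left(-35\right) \left(7 + 7\right) - -15572 = \left(5 + 8\right) \left(-5\right) \left(-35\right) 14 + 15572 = 13 \left(-5\right) \left(-35\right) 14 + 15572 = \left(-65\right) \left(-35\right) 14 + 15572 = 2275 \cdot 14 + 15572 = 31850 + 15572 = 47422$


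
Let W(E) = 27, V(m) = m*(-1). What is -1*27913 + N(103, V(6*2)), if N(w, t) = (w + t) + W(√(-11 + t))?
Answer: -27795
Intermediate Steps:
V(m) = -m
N(w, t) = 27 + t + w (N(w, t) = (w + t) + 27 = (t + w) + 27 = 27 + t + w)
-1*27913 + N(103, V(6*2)) = -1*27913 + (27 - 6*2 + 103) = -27913 + (27 - 1*12 + 103) = -27913 + (27 - 12 + 103) = -27913 + 118 = -27795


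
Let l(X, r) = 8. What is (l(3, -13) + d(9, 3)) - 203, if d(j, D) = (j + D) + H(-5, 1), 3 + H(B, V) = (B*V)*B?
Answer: -161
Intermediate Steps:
H(B, V) = -3 + V*B² (H(B, V) = -3 + (B*V)*B = -3 + V*B²)
d(j, D) = 22 + D + j (d(j, D) = (j + D) + (-3 + 1*(-5)²) = (D + j) + (-3 + 1*25) = (D + j) + (-3 + 25) = (D + j) + 22 = 22 + D + j)
(l(3, -13) + d(9, 3)) - 203 = (8 + (22 + 3 + 9)) - 203 = (8 + 34) - 203 = 42 - 203 = -161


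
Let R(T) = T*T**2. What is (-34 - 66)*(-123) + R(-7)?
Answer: 11957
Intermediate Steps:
R(T) = T**3
(-34 - 66)*(-123) + R(-7) = (-34 - 66)*(-123) + (-7)**3 = -100*(-123) - 343 = 12300 - 343 = 11957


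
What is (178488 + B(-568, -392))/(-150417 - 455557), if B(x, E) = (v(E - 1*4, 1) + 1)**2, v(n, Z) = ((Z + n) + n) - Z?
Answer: -804169/605974 ≈ -1.3271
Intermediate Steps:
v(n, Z) = 2*n (v(n, Z) = (Z + 2*n) - Z = 2*n)
B(x, E) = (-7 + 2*E)**2 (B(x, E) = (2*(E - 1*4) + 1)**2 = (2*(E - 4) + 1)**2 = (2*(-4 + E) + 1)**2 = ((-8 + 2*E) + 1)**2 = (-7 + 2*E)**2)
(178488 + B(-568, -392))/(-150417 - 455557) = (178488 + (-7 + 2*(-392))**2)/(-150417 - 455557) = (178488 + (-7 - 784)**2)/(-605974) = (178488 + (-791)**2)*(-1/605974) = (178488 + 625681)*(-1/605974) = 804169*(-1/605974) = -804169/605974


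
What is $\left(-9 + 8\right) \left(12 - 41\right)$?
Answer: $29$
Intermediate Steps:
$\left(-9 + 8\right) \left(12 - 41\right) = \left(-1\right) \left(-29\right) = 29$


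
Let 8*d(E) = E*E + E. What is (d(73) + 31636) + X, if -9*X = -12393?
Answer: 134753/4 ≈ 33688.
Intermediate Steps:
X = 1377 (X = -⅑*(-12393) = 1377)
d(E) = E/8 + E²/8 (d(E) = (E*E + E)/8 = (E² + E)/8 = (E + E²)/8 = E/8 + E²/8)
(d(73) + 31636) + X = ((⅛)*73*(1 + 73) + 31636) + 1377 = ((⅛)*73*74 + 31636) + 1377 = (2701/4 + 31636) + 1377 = 129245/4 + 1377 = 134753/4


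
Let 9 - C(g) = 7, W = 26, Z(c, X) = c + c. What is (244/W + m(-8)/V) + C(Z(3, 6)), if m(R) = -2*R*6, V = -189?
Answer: 8908/819 ≈ 10.877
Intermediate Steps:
Z(c, X) = 2*c
C(g) = 2 (C(g) = 9 - 1*7 = 9 - 7 = 2)
m(R) = -12*R
(244/W + m(-8)/V) + C(Z(3, 6)) = (244/26 - 12*(-8)/(-189)) + 2 = (244*(1/26) + 96*(-1/189)) + 2 = (122/13 - 32/63) + 2 = 7270/819 + 2 = 8908/819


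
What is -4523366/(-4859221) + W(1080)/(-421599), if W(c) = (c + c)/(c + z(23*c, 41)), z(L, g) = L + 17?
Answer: 16487685569161966/17711882027616041 ≈ 0.93088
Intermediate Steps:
z(L, g) = 17 + L
W(c) = 2*c/(17 + 24*c) (W(c) = (c + c)/(c + (17 + 23*c)) = (2*c)/(17 + 24*c) = 2*c/(17 + 24*c))
-4523366/(-4859221) + W(1080)/(-421599) = -4523366/(-4859221) + (2*1080/(17 + 24*1080))/(-421599) = -4523366*(-1/4859221) + (2*1080/(17 + 25920))*(-1/421599) = 4523366/4859221 + (2*1080/25937)*(-1/421599) = 4523366/4859221 + (2*1080*(1/25937))*(-1/421599) = 4523366/4859221 + (2160/25937)*(-1/421599) = 4523366/4859221 - 720/3645004421 = 16487685569161966/17711882027616041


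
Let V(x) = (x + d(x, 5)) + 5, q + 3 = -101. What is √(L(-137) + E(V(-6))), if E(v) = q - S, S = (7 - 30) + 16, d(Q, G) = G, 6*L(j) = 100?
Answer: I*√723/3 ≈ 8.9629*I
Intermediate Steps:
q = -104 (q = -3 - 101 = -104)
L(j) = 50/3 (L(j) = (⅙)*100 = 50/3)
S = -7 (S = -23 + 16 = -7)
V(x) = 10 + x (V(x) = (x + 5) + 5 = (5 + x) + 5 = 10 + x)
E(v) = -97 (E(v) = -104 - 1*(-7) = -104 + 7 = -97)
√(L(-137) + E(V(-6))) = √(50/3 - 97) = √(-241/3) = I*√723/3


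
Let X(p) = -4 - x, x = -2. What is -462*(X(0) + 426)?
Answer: -195888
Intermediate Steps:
X(p) = -2 (X(p) = -4 - 1*(-2) = -4 + 2 = -2)
-462*(X(0) + 426) = -462*(-2 + 426) = -462*424 = -195888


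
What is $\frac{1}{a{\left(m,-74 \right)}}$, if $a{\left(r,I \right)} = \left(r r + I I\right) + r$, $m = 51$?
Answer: $\frac{1}{8128} \approx 0.00012303$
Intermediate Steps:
$a{\left(r,I \right)} = r + I^{2} + r^{2}$ ($a{\left(r,I \right)} = \left(r^{2} + I^{2}\right) + r = \left(I^{2} + r^{2}\right) + r = r + I^{2} + r^{2}$)
$\frac{1}{a{\left(m,-74 \right)}} = \frac{1}{51 + \left(-74\right)^{2} + 51^{2}} = \frac{1}{51 + 5476 + 2601} = \frac{1}{8128}$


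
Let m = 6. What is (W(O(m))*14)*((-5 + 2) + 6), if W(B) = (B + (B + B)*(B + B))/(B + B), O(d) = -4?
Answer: -315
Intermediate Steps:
W(B) = (B + 4*B²)/(2*B) (W(B) = (B + (2*B)*(2*B))/((2*B)) = (B + 4*B²)*(1/(2*B)) = (B + 4*B²)/(2*B))
(W(O(m))*14)*((-5 + 2) + 6) = ((½ + 2*(-4))*14)*((-5 + 2) + 6) = ((½ - 8)*14)*(-3 + 6) = -15/2*14*3 = -105*3 = -315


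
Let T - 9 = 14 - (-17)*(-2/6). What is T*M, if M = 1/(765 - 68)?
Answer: 52/2091 ≈ 0.024868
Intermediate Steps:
M = 1/697 ≈ 0.0014347
T = 52/3 (T = 9 + (14 - (-17)*(-2/6)) = 9 + (14 - (-17)*(-2*⅙)) = 9 + (14 - (-17)*(-1)/3) = 9 + (14 - 17*⅓) = 9 + (14 - 17/3) = 9 + 25/3 = 52/3 ≈ 17.333)
T*M = (52/3)*(1/697) = 52/2091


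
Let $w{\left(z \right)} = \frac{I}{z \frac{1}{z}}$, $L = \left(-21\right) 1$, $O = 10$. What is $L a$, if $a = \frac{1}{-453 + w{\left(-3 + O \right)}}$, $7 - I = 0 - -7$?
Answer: $\frac{7}{151} \approx 0.046358$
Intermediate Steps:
$I = 0$ ($I = 7 - \left(0 - -7\right) = 7 - \left(0 + 7\right) = 7 - 7 = 0$)
$L = -21$
$w{\left(z \right)} = 0$ ($w{\left(z \right)} = \frac{0}{z \frac{1}{z}} = \frac{0}{1} = 0 \cdot 1 = 0$)
$a = - \frac{1}{453}$ ($a = \frac{1}{-453 + 0} = \frac{1}{-453} = - \frac{1}{453} \approx -0.0022075$)
$L a = \left(-21\right) \left(- \frac{1}{453}\right) = \frac{7}{151}$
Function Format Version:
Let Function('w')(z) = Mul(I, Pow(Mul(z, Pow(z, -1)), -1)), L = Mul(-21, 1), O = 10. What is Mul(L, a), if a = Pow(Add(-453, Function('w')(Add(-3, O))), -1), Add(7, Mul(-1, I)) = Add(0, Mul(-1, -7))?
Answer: Rational(7, 151) ≈ 0.046358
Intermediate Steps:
I = 0 (I = Add(7, Mul(-1, Add(0, Mul(-1, -7)))) = Add(7, Mul(-1, Add(0, 7))) = Add(7, Mul(-1, 7)) = Add(7, -7) = 0)
L = -21
Function('w')(z) = 0 (Function('w')(z) = Mul(0, Pow(Mul(z, Pow(z, -1)), -1)) = Mul(0, Pow(1, -1)) = Mul(0, 1) = 0)
a = Rational(-1, 453) (a = Pow(Add(-453, 0), -1) = Pow(-453, -1) = Rational(-1, 453) ≈ -0.0022075)
Mul(L, a) = Mul(-21, Rational(-1, 453)) = Rational(7, 151)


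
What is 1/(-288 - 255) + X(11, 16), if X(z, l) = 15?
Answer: 8144/543 ≈ 14.998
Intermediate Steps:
1/(-288 - 255) + X(11, 16) = 1/(-288 - 255) + 15 = 1/(-543) + 15 = -1/543 + 15 = 8144/543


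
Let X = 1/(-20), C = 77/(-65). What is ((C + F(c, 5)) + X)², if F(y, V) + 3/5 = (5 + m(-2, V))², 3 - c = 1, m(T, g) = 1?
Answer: 78907689/67600 ≈ 1167.3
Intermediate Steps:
c = 2 (c = 3 - 1*1 = 3 - 1 = 2)
F(y, V) = 177/5 (F(y, V) = -⅗ + (5 + 1)² = -⅗ + 6² = -⅗ + 36 = 177/5)
C = -77/65 (C = 77*(-1/65) = -77/65 ≈ -1.1846)
X = -1/20 ≈ -0.050000
((C + F(c, 5)) + X)² = ((-77/65 + 177/5) - 1/20)² = (2224/65 - 1/20)² = (8883/260)² = 78907689/67600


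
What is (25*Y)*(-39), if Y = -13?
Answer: 12675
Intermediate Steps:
(25*Y)*(-39) = (25*(-13))*(-39) = -325*(-39) = 12675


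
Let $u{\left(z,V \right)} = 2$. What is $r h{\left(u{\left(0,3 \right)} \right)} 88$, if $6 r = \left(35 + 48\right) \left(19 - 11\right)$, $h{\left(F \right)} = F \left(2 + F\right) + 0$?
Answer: $\frac{233728}{3} \approx 77909.0$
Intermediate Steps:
$h{\left(F \right)} = F \left(2 + F\right)$
$r = \frac{332}{3}$ ($r = \frac{\left(35 + 48\right) \left(19 - 11\right)}{6} = \frac{83 \cdot 8}{6} = \frac{1}{6} \cdot 664 = \frac{332}{3} \approx 110.67$)
$r h{\left(u{\left(0,3 \right)} \right)} 88 = \frac{332 \cdot 2 \left(2 + 2\right)}{3} \cdot 88 = \frac{332 \cdot 2 \cdot 4}{3} \cdot 88 = \frac{332}{3} \cdot 8 \cdot 88 = \frac{2656}{3} \cdot 88 = \frac{233728}{3}$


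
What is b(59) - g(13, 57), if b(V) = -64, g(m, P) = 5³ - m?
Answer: -176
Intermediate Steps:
g(m, P) = 125 - m
b(59) - g(13, 57) = -64 - (125 - 1*13) = -64 - (125 - 13) = -64 - 1*112 = -64 - 112 = -176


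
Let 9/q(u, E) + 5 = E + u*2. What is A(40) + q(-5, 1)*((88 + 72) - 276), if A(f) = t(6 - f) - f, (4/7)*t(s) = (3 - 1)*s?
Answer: -591/7 ≈ -84.429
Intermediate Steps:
q(u, E) = 9/(-5 + E + 2*u) (q(u, E) = 9/(-5 + (E + u*2)) = 9/(-5 + (E + 2*u)) = 9/(-5 + E + 2*u))
t(s) = 7*s/2 (t(s) = 7*((3 - 1)*s)/4 = 7*(2*s)/4 = 7*s/2)
A(f) = 21 - 9*f/2 (A(f) = 7*(6 - f)/2 - f = (21 - 7*f/2) - f = 21 - 9*f/2)
A(40) + q(-5, 1)*((88 + 72) - 276) = (21 - 9/2*40) + (9/(-5 + 1 + 2*(-5)))*((88 + 72) - 276) = (21 - 180) + (9/(-5 + 1 - 10))*(160 - 276) = -159 + (9/(-14))*(-116) = -159 + (9*(-1/14))*(-116) = -159 - 9/14*(-116) = -159 + 522/7 = -591/7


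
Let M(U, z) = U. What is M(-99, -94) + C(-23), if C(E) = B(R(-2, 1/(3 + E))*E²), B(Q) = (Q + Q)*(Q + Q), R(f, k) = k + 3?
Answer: 974116621/100 ≈ 9.7412e+6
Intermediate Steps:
R(f, k) = 3 + k
B(Q) = 4*Q² (B(Q) = (2*Q)*(2*Q) = 4*Q²)
C(E) = 4*E⁴*(3 + 1/(3 + E))² (C(E) = 4*((3 + 1/(3 + E))*E²)² = 4*(E²*(3 + 1/(3 + E)))² = 4*(E⁴*(3 + 1/(3 + E))²) = 4*E⁴*(3 + 1/(3 + E))²)
M(-99, -94) + C(-23) = -99 + 4*(-23)⁴*(10 + 3*(-23))²/(3 - 23)² = -99 + 4*279841*(10 - 69)²/(-20)² = -99 + 4*279841*(1/400)*(-59)² = -99 + 4*279841*(1/400)*3481 = -99 + 974126521/100 = 974116621/100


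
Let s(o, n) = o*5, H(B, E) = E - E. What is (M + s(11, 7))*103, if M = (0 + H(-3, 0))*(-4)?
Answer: 5665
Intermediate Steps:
H(B, E) = 0
s(o, n) = 5*o
M = 0 (M = (0 + 0)*(-4) = 0*(-4) = 0)
(M + s(11, 7))*103 = (0 + 5*11)*103 = (0 + 55)*103 = 55*103 = 5665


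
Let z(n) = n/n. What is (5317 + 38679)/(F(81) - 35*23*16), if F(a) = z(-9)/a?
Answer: -3563676/1043279 ≈ -3.4158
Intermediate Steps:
z(n) = 1
F(a) = 1/a
(5317 + 38679)/(F(81) - 35*23*16) = (5317 + 38679)/(1/81 - 35*23*16) = 43996/(1/81 - 805*16) = 43996/(1/81 - 12880) = 43996/(-1043279/81) = 43996*(-81/1043279) = -3563676/1043279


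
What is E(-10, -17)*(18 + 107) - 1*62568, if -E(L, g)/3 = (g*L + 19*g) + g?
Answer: 1182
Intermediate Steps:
E(L, g) = -60*g - 3*L*g (E(L, g) = -3*((g*L + 19*g) + g) = -3*((L*g + 19*g) + g) = -3*((19*g + L*g) + g) = -3*(20*g + L*g) = -60*g - 3*L*g)
E(-10, -17)*(18 + 107) - 1*62568 = (-3*(-17)*(20 - 10))*(18 + 107) - 1*62568 = -3*(-17)*10*125 - 62568 = 510*125 - 62568 = 63750 - 62568 = 1182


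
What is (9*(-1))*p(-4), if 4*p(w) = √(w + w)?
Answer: -9*I*√2/2 ≈ -6.364*I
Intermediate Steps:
p(w) = √2*√w/4 (p(w) = √(w + w)/4 = √(2*w)/4 = (√2*√w)/4 = √2*√w/4)
(9*(-1))*p(-4) = (9*(-1))*(√2*√(-4)/4) = -9*√2*2*I/4 = -9*I*√2/2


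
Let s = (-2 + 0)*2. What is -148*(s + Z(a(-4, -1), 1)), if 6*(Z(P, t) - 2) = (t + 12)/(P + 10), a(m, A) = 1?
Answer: 8806/33 ≈ 266.85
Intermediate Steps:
Z(P, t) = 2 + (12 + t)/(6*(10 + P)) (Z(P, t) = 2 + ((t + 12)/(P + 10))/6 = 2 + ((12 + t)/(10 + P))/6 = 2 + (12 + t)/(6*(10 + P)))
s = -4 (s = -2*2 = -4)
-148*(s + Z(a(-4, -1), 1)) = -148*(-4 + (132 + 1 + 12*1)/(6*(10 + 1))) = -148*(-4 + (⅙)*(132 + 1 + 12)/11) = -148*(-4 + (⅙)*(1/11)*145) = -148*(-4 + 145/66) = -148*(-119/66) = 8806/33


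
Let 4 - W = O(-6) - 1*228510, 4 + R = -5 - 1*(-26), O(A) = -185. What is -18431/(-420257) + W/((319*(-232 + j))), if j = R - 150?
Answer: -93966342158/48932623795 ≈ -1.9203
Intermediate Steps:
R = 17 (R = -4 + (-5 - 1*(-26)) = -4 + (-5 + 26) = -4 + 21 = 17)
j = -133 (j = 17 - 150 = -133)
W = 228699 (W = 4 - (-185 - 1*228510) = 4 - (-185 - 228510) = 4 - 1*(-228695) = 4 + 228695 = 228699)
-18431/(-420257) + W/((319*(-232 + j))) = -18431/(-420257) + 228699/((319*(-232 - 133))) = -18431*(-1/420257) + 228699/((319*(-365))) = 18431/420257 + 228699/(-116435) = 18431/420257 + 228699*(-1/116435) = 18431/420257 - 228699/116435 = -93966342158/48932623795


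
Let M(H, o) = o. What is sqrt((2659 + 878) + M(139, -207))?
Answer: 3*sqrt(370) ≈ 57.706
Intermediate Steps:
sqrt((2659 + 878) + M(139, -207)) = sqrt((2659 + 878) - 207) = sqrt(3537 - 207) = sqrt(3330) = 3*sqrt(370)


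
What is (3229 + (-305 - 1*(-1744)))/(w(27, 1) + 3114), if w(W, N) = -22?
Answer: 1167/773 ≈ 1.5097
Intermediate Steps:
(3229 + (-305 - 1*(-1744)))/(w(27, 1) + 3114) = (3229 + (-305 - 1*(-1744)))/(-22 + 3114) = (3229 + (-305 + 1744))/3092 = (3229 + 1439)*(1/3092) = 4668*(1/3092) = 1167/773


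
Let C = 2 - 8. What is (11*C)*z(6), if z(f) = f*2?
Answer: -792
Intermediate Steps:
z(f) = 2*f
C = -6
(11*C)*z(6) = (11*(-6))*(2*6) = -66*12 = -792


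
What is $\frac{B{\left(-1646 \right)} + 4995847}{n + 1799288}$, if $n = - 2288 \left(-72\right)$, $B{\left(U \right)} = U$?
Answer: $\frac{4994201}{1964024} \approx 2.5428$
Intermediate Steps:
$n = 164736$ ($n = \left(-1\right) \left(-164736\right) = 164736$)
$\frac{B{\left(-1646 \right)} + 4995847}{n + 1799288} = \frac{-1646 + 4995847}{164736 + 1799288} = \frac{4994201}{1964024}$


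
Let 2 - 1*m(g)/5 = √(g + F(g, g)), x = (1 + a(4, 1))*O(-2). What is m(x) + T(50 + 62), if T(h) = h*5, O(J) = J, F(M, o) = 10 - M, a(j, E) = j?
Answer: 570 - 5*√10 ≈ 554.19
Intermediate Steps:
x = -10 (x = (1 + 4)*(-2) = 5*(-2) = -10)
m(g) = 10 - 5*√10 (m(g) = 10 - 5*√(g + (10 - g)) = 10 - 5*√10)
T(h) = 5*h
m(x) + T(50 + 62) = (10 - 5*√10) + 5*(50 + 62) = (10 - 5*√10) + 5*112 = (10 - 5*√10) + 560 = 570 - 5*√10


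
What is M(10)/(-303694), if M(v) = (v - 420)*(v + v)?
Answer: 4100/151847 ≈ 0.027001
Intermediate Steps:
M(v) = 2*v*(-420 + v) (M(v) = (-420 + v)*(2*v) = 2*v*(-420 + v))
M(10)/(-303694) = (2*10*(-420 + 10))/(-303694) = (2*10*(-410))*(-1/303694) = -8200*(-1/303694) = 4100/151847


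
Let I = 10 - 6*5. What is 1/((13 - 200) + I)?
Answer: -1/207 ≈ -0.0048309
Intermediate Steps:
I = -20 (I = 10 - 30 = -20)
1/((13 - 200) + I) = 1/((13 - 200) - 20) = 1/(-187 - 20) = 1/(-207) = -1/207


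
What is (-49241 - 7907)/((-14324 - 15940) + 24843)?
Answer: 4396/417 ≈ 10.542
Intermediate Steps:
(-49241 - 7907)/((-14324 - 15940) + 24843) = -57148/(-30264 + 24843) = -57148/(-5421) = -57148*(-1/5421) = 4396/417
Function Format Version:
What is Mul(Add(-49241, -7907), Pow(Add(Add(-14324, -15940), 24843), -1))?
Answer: Rational(4396, 417) ≈ 10.542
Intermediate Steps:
Mul(Add(-49241, -7907), Pow(Add(Add(-14324, -15940), 24843), -1)) = Mul(-57148, Pow(Add(-30264, 24843), -1)) = Mul(-57148, Pow(-5421, -1)) = Mul(-57148, Rational(-1, 5421)) = Rational(4396, 417)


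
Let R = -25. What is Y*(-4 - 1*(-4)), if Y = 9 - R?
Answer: 0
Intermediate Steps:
Y = 34 (Y = 9 - 1*(-25) = 9 + 25 = 34)
Y*(-4 - 1*(-4)) = 34*(-4 - 1*(-4)) = 34*(-4 + 4) = 34*0 = 0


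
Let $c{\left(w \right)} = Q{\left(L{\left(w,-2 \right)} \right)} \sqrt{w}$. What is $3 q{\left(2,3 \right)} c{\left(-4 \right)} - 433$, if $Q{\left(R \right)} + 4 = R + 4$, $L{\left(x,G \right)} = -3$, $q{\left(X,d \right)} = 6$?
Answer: $-433 - 108 i \approx -433.0 - 108.0 i$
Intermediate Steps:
$Q{\left(R \right)} = R$ ($Q{\left(R \right)} = -4 + \left(R + 4\right) = -4 + \left(4 + R\right) = R$)
$c{\left(w \right)} = - 3 \sqrt{w}$
$3 q{\left(2,3 \right)} c{\left(-4 \right)} - 433 = 3 \cdot 6 \left(- 3 \sqrt{-4}\right) - 433 = 18 \left(- 3 \cdot 2 i\right) - 433 = 18 \left(- 6 i\right) - 433 = - 108 i - 433 = -433 - 108 i$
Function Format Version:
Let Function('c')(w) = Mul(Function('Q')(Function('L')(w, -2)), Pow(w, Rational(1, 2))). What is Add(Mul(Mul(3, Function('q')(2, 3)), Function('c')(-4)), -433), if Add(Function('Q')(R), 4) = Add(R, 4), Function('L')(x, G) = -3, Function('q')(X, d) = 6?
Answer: Add(-433, Mul(-108, I)) ≈ Add(-433.00, Mul(-108.00, I))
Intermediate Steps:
Function('Q')(R) = R (Function('Q')(R) = Add(-4, Add(R, 4)) = Add(-4, Add(4, R)) = R)
Function('c')(w) = Mul(-3, Pow(w, Rational(1, 2)))
Add(Mul(Mul(3, Function('q')(2, 3)), Function('c')(-4)), -433) = Add(Mul(Mul(3, 6), Mul(-3, Pow(-4, Rational(1, 2)))), -433) = Add(Mul(18, Mul(-3, Mul(2, I))), -433) = Add(Mul(18, Mul(-6, I)), -433) = Add(Mul(-108, I), -433) = Add(-433, Mul(-108, I))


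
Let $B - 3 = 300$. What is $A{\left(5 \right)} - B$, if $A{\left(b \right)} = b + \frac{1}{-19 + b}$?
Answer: $- \frac{4173}{14} \approx -298.07$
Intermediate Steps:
$B = 303$ ($B = 3 + 300 = 303$)
$A{\left(5 \right)} - B = \frac{1 + 5^{2} - 95}{-19 + 5} - 303 = \frac{1 + 25 - 95}{-14} - 303 = \left(- \frac{1}{14}\right) \left(-69\right) - 303 = \frac{69}{14} - 303 = - \frac{4173}{14}$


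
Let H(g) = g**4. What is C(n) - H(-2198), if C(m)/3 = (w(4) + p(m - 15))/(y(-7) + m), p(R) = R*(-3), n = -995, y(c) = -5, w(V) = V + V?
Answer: -11670266044812557/500 ≈ -2.3341e+13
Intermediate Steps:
w(V) = 2*V
p(R) = -3*R
C(m) = 3*(53 - 3*m)/(-5 + m) (C(m) = 3*((2*4 - 3*(m - 15))/(-5 + m)) = 3*((8 - 3*(-15 + m))/(-5 + m)) = 3*((8 + (45 - 3*m))/(-5 + m)) = 3*((53 - 3*m)/(-5 + m)) = 3*(53 - 3*m)/(-5 + m))
C(n) - H(-2198) = 3*(53 - 3*(-995))/(-5 - 995) - 1*(-2198)**4 = 3*(53 + 2985)/(-1000) - 1*23340532089616 = 3*(-1/1000)*3038 - 23340532089616 = -4557/500 - 23340532089616 = -11670266044812557/500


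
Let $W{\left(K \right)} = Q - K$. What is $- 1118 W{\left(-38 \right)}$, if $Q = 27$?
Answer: $-72670$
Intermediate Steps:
$W{\left(K \right)} = 27 - K$
$- 1118 W{\left(-38 \right)} = - 1118 \left(27 - -38\right) = - 1118 \left(27 + 38\right) = \left(-1118\right) 65 = -72670$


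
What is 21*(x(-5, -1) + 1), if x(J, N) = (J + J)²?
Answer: 2121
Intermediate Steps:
x(J, N) = 4*J² (x(J, N) = (2*J)² = 4*J²)
21*(x(-5, -1) + 1) = 21*(4*(-5)² + 1) = 21*(4*25 + 1) = 21*(100 + 1) = 21*101 = 2121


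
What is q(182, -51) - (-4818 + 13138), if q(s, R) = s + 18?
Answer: -8120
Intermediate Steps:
q(s, R) = 18 + s
q(182, -51) - (-4818 + 13138) = (18 + 182) - (-4818 + 13138) = 200 - 1*8320 = 200 - 8320 = -8120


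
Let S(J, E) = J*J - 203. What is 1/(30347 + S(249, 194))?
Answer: 1/92145 ≈ 1.0852e-5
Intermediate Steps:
S(J, E) = -203 + J² (S(J, E) = J² - 203 = -203 + J²)
1/(30347 + S(249, 194)) = 1/(30347 + (-203 + 249²)) = 1/(30347 + (-203 + 62001)) = 1/(30347 + 61798) = 1/92145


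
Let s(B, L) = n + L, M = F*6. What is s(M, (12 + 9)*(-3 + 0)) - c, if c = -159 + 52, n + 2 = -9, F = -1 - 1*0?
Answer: 33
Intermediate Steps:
F = -1 (F = -1 + 0 = -1)
n = -11 (n = -2 - 9 = -11)
c = -107
M = -6 (M = -1*6 = -6)
s(B, L) = -11 + L
s(M, (12 + 9)*(-3 + 0)) - c = (-11 + (12 + 9)*(-3 + 0)) - 1*(-107) = (-11 + 21*(-3)) + 107 = (-11 - 63) + 107 = -74 + 107 = 33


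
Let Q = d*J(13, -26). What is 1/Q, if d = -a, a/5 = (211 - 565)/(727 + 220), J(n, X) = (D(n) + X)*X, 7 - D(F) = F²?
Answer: 947/8651760 ≈ 0.00010946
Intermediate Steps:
D(F) = 7 - F²
J(n, X) = X*(7 + X - n²) (J(n, X) = ((7 - n²) + X)*X = (7 + X - n²)*X = X*(7 + X - n²))
a = -1770/947 (a = 5*((211 - 565)/(727 + 220)) = 5*(-354/947) = -1770/947 ≈ -1.8691)
d = 1770/947 (d = -1*(-1770/947) = 1770/947 ≈ 1.8691)
Q = 8651760/947 (Q = 1770*(-26*(7 - 26 - 1*13²))/947 = 1770*(-26*(7 - 26 - 1*169))/947 = 1770*(-26*(7 - 26 - 169))/947 = 1770*(-26*(-188))/947 = (1770/947)*4888 = 8651760/947 ≈ 9136.0)
1/Q = 1/(8651760/947) = 947/8651760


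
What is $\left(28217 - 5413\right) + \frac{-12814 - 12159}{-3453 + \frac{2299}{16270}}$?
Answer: $\frac{1281489673554}{56178011} \approx 22811.0$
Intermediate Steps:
$\left(28217 - 5413\right) + \frac{-12814 - 12159}{-3453 + \frac{2299}{16270}} = 22804 - \frac{24973}{-3453 + 2299 \cdot \frac{1}{16270}} = 22804 - \frac{24973}{-3453 + \frac{2299}{16270}} = 22804 - \frac{24973}{- \frac{56178011}{16270}} = 22804 - - \frac{406310710}{56178011} = 22804 + \frac{406310710}{56178011} = \frac{1281489673554}{56178011}$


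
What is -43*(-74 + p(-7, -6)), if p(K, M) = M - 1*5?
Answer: 3655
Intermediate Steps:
p(K, M) = -5 + M (p(K, M) = M - 5 = -5 + M)
-43*(-74 + p(-7, -6)) = -43*(-74 + (-5 - 6)) = -43*(-74 - 11) = -43*(-85) = 3655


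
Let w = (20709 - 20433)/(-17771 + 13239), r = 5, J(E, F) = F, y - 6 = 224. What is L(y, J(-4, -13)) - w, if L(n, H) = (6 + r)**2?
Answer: 137162/1133 ≈ 121.06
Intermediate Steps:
y = 230 (y = 6 + 224 = 230)
L(n, H) = 121 (L(n, H) = (6 + 5)**2 = 11**2 = 121)
w = -69/1133 (w = 276/(-4532) = 276*(-1/4532) = -69/1133 ≈ -0.060900)
L(y, J(-4, -13)) - w = 121 - 1*(-69/1133) = 121 + 69/1133 = 137162/1133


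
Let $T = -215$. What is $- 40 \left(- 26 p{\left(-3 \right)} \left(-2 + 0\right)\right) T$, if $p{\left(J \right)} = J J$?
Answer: $4024800$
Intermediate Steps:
$p{\left(J \right)} = J^{2}$
$- 40 \left(- 26 p{\left(-3 \right)} \left(-2 + 0\right)\right) T = - 40 \left(- 26 \left(-3\right)^{2} \left(-2 + 0\right)\right) \left(-215\right) = - 40 \left(- 26 \cdot 9 \left(-2\right)\right) \left(-215\right) = - 40 \left(\left(-26\right) \left(-18\right)\right) \left(-215\right) = \left(-40\right) 468 \left(-215\right) = \left(-18720\right) \left(-215\right) = 4024800$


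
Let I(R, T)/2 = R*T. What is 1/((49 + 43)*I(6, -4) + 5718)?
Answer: 1/1302 ≈ 0.00076805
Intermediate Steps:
I(R, T) = 2*R*T (I(R, T) = 2*(R*T) = 2*R*T)
1/((49 + 43)*I(6, -4) + 5718) = 1/((49 + 43)*(2*6*(-4)) + 5718) = 1/(92*(-48) + 5718) = 1/(-4416 + 5718) = 1/1302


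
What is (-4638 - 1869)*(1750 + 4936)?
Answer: -43505802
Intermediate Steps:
(-4638 - 1869)*(1750 + 4936) = -6507*6686 = -43505802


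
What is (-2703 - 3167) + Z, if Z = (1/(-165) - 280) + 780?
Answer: -886051/165 ≈ -5370.0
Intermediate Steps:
Z = 82499/165 (Z = (-1/165 - 280) + 780 = -46201/165 + 780 = 82499/165 ≈ 499.99)
(-2703 - 3167) + Z = (-2703 - 3167) + 82499/165 = -5870 + 82499/165 = -886051/165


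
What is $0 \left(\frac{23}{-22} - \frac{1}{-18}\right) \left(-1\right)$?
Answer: $0$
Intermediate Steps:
$0 \left(\frac{23}{-22} - \frac{1}{-18}\right) \left(-1\right) = 0 \left(23 \left(- \frac{1}{22}\right) - - \frac{1}{18}\right) \left(-1\right) = 0 \left(- \frac{23}{22} + \frac{1}{18}\right) \left(-1\right) = 0 \left(- \frac{98}{99}\right) \left(-1\right) = 0 \left(-1\right) = 0$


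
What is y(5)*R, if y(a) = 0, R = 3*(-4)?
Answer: 0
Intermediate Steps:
R = -12
y(5)*R = 0*(-12) = 0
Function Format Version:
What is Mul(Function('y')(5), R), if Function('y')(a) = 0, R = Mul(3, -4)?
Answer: 0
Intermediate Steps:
R = -12
Mul(Function('y')(5), R) = Mul(0, -12) = 0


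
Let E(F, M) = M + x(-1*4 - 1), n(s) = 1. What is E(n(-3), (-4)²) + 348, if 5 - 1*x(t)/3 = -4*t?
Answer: 319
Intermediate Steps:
x(t) = 15 + 12*t (x(t) = 15 - (-12)*t = 15 + 12*t)
E(F, M) = -45 + M (E(F, M) = M + (15 + 12*(-1*4 - 1)) = M + (15 + 12*(-4 - 1)) = M + (15 + 12*(-5)) = M + (15 - 60) = M - 45 = -45 + M)
E(n(-3), (-4)²) + 348 = (-45 + (-4)²) + 348 = (-45 + 16) + 348 = -29 + 348 = 319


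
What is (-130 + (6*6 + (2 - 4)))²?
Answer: 9216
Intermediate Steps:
(-130 + (6*6 + (2 - 4)))² = (-130 + (36 - 2))² = (-130 + 34)² = (-96)² = 9216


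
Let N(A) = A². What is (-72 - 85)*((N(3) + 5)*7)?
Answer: -15386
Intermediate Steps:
(-72 - 85)*((N(3) + 5)*7) = (-72 - 85)*((3² + 5)*7) = -157*(9 + 5)*7 = -2198*7 = -157*98 = -15386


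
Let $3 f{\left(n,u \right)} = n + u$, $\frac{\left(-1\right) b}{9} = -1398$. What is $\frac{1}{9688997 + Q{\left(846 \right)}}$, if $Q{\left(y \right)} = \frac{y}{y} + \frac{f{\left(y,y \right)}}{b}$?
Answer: $\frac{2097}{20317828900} \approx 1.0321 \cdot 10^{-7}$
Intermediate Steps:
$b = 12582$ ($b = \left(-9\right) \left(-1398\right) = 12582$)
$f{\left(n,u \right)} = \frac{n}{3} + \frac{u}{3}$ ($f{\left(n,u \right)} = \frac{n + u}{3} = \frac{n}{3} + \frac{u}{3}$)
$Q{\left(y \right)} = 1 + \frac{y}{18873}$ ($Q{\left(y \right)} = \frac{y}{y} + \frac{\frac{y}{3} + \frac{y}{3}}{12582} = 1 + \frac{2 y}{3} \cdot \frac{1}{12582} = 1 + \frac{y}{18873}$)
$\frac{1}{9688997 + Q{\left(846 \right)}} = \frac{1}{9688997 + \left(1 + \frac{1}{18873} \cdot 846\right)} = \frac{1}{9688997 + \left(1 + \frac{94}{2097}\right)} = \frac{1}{9688997 + \frac{2191}{2097}} = \frac{1}{\frac{20317828900}{2097}} = \frac{2097}{20317828900}$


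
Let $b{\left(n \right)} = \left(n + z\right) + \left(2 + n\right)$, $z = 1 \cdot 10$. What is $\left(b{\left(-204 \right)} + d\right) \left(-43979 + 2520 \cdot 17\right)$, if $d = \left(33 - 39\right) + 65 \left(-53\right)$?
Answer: $4381733$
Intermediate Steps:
$z = 10$
$d = -3451$ ($d = -6 - 3445 = -3451$)
$b{\left(n \right)} = 12 + 2 n$ ($b{\left(n \right)} = \left(n + 10\right) + \left(2 + n\right) = \left(10 + n\right) + \left(2 + n\right) = 12 + 2 n$)
$\left(b{\left(-204 \right)} + d\right) \left(-43979 + 2520 \cdot 17\right) = \left(\left(12 + 2 \left(-204\right)\right) - 3451\right) \left(-43979 + 2520 \cdot 17\right) = \left(\left(12 - 408\right) - 3451\right) \left(-43979 + 42840\right) = \left(-396 - 3451\right) \left(-1139\right) = \left(-3847\right) \left(-1139\right) = 4381733$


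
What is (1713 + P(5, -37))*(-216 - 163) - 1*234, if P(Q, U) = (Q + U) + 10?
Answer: -641123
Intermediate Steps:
P(Q, U) = 10 + Q + U
(1713 + P(5, -37))*(-216 - 163) - 1*234 = (1713 + (10 + 5 - 37))*(-216 - 163) - 1*234 = (1713 - 22)*(-379) - 234 = 1691*(-379) - 234 = -640889 - 234 = -641123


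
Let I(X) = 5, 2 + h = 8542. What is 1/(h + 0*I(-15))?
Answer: 1/8540 ≈ 0.00011710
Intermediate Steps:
h = 8540 (h = -2 + 8542 = 8540)
1/(h + 0*I(-15)) = 1/(8540 + 0*5) = 1/(8540 + 0) = 1/8540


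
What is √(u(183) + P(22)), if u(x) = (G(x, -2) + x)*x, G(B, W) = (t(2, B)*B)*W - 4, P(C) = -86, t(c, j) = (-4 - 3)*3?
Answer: √1439209 ≈ 1199.7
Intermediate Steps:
t(c, j) = -21 (t(c, j) = -7*3 = -21)
G(B, W) = -4 - 21*B*W (G(B, W) = (-21*B)*W - 4 = -21*B*W - 4 = -4 - 21*B*W)
u(x) = x*(-4 + 43*x) (u(x) = ((-4 - 21*x*(-2)) + x)*x = ((-4 + 42*x) + x)*x = (-4 + 43*x)*x = x*(-4 + 43*x))
√(u(183) + P(22)) = √(183*(-4 + 43*183) - 86) = √(183*(-4 + 7869) - 86) = √(183*7865 - 86) = √(1439295 - 86) = √1439209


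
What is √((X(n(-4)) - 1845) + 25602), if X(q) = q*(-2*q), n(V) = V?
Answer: 5*√949 ≈ 154.03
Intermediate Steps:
X(q) = -2*q²
√((X(n(-4)) - 1845) + 25602) = √((-2*(-4)² - 1845) + 25602) = √((-2*16 - 1845) + 25602) = √((-32 - 1845) + 25602) = √(-1877 + 25602) = √23725 = 5*√949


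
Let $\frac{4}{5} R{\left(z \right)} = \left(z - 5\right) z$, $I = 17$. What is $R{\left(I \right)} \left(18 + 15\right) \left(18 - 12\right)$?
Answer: $50490$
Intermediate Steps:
$R{\left(z \right)} = \frac{5 z \left(-5 + z\right)}{4}$ ($R{\left(z \right)} = \frac{5 \left(z - 5\right) z}{4} = \frac{5 \left(-5 + z\right) z}{4} = \frac{5 z \left(-5 + z\right)}{4}$)
$R{\left(I \right)} \left(18 + 15\right) \left(18 - 12\right) = \frac{5}{4} \cdot 17 \left(-5 + 17\right) \left(18 + 15\right) \left(18 - 12\right) = \frac{5}{4} \cdot 17 \cdot 12 \cdot 33 \cdot 6 = 255 \cdot 198 = 50490$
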